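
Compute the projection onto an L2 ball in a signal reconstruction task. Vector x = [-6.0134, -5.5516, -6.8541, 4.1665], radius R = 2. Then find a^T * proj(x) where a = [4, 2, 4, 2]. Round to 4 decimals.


Step 1: Compute ||x|| (intermediates to 6 decimals).
||x|| = sqrt((-6.0134)^2 + (-5.5516)^2 + (-6.8541)^2 + 4.1665^2) = 11.459479
Step 2: Project.
Since ||x|| > R, scale = R/||x|| = 2/11.459479 = 0.174528, proj(x) = scale * x
proj(x) = [-1.049507, -0.96891, -1.196232, 0.727171]
Step 3: Dot product.
a^T * proj(x) = 4*(-1.049507) + 2*(-0.96891) + 4*(-1.196232) + 2*0.727171 = -9.4664


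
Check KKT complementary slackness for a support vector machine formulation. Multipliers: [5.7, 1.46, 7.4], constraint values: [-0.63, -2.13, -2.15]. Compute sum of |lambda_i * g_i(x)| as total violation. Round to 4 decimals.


KKT complementary slackness check:
lambda_1 * g_1 = 5.7 * -0.63 = -3.591
lambda_2 * g_2 = 1.46 * -2.13 = -3.1098
lambda_3 * g_3 = 7.4 * -2.15 = -15.91
Total violation = 3.591 + 3.1098 + 15.91 = 22.6108


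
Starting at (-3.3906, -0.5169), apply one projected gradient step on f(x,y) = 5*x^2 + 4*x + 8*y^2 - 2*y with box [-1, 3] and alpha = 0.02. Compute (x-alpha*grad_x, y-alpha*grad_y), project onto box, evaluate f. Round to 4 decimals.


Step 1: Compute gradient at (-3.3906, -0.5169).
grad_x = 2*5*-3.3906 + 4 = -29.906
grad_y = 2*8*-0.5169 - 2 = -10.2704
Step 2: Gradient step.
x_raw = -3.3906 - 0.02*-29.906 = -2.7925
y_raw = -0.5169 - 0.02*-10.2704 = -0.3115
Step 3: Project onto [-1, 3].
x_proj = clip(-2.7925) = -1.0
y_proj = clip(-0.3115) = -0.3115
Step 4: Evaluate f.
f(-1.0, -0.3115) = 2.3992


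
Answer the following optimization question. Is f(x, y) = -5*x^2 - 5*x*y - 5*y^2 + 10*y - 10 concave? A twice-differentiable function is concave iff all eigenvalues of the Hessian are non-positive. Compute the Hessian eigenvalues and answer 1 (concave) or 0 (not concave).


The Hessian of f(x,y) = -5*x^2 - 5*x*y - 5*y^2 + 10*y - 10 is:
H = [[-10, -5], [-5, -10]]
Trace = -10 - 10 = -20
Determinant = -10*-10 - (-5)^2 = 75
Discriminant = (-20)^2 - 4*75 = 100.0
Eigenvalues: lambda_1 = -15.0, lambda_2 = -5.0
The function is concave.

1


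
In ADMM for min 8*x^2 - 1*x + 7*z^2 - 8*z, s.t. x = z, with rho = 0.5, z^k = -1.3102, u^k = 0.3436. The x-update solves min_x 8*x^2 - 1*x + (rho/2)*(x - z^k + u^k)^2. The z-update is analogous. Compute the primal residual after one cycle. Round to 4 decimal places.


ADMM iteration with rho = 0.5, z^k = -1.3102, u^k = 0.3436
Step 1: x-update.
Minimize 8*x^2 - 1*x + (0.5/2)*(x + 1.3102 + 0.3436)^2
FOC: (2*8 + 0.5)*x = 1 + 0.5*(-1.3102 - 0.3436)
x^{k+1} = 0.0105
Step 2: z-update.
Minimize 7*z^2 - 8*z + (0.5/2)*(0.0105 - z + 0.3436)^2
FOC: (2*7 + 0.5)*z = 8 + 0.5*(0.0105 + 0.3436)
z^{k+1} = 0.5639
Step 3: u-update.
u^{k+1} = 0.3436 + 0.0105 - 0.5639 = -0.2098
Step 4: Primal residual = |0.0105 - 0.5639| = 0.5534


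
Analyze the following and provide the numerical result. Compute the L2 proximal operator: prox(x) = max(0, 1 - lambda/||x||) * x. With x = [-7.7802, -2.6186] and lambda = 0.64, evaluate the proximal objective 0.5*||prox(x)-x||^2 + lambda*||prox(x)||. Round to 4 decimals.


Step 1: Compute ||x||.
||x|| = 8.2091
Step 2: Compute scaling factor.
scale = max(0, 1 - 0.64/8.2091) = 0.922
Step 3: prox(x) = [-7.1736, -2.4144]
||prox(x)|| = 7.5691
Step 4: Proximal objective.
0.5*||prox-x||^2 = 0.2048
lambda*||prox|| = 4.8442
Total = 5.049


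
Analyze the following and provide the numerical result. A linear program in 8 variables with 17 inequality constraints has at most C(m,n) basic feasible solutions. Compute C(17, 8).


Each vertex corresponds to some choice of n active constraints out of m, so the number of vertices is at most C(m, n) = m! / (n!(m-n)!).
m = 17, n = 8
Numerator: 17 * 16 * 15 * 14 * 13 * 12 * 11 * 10
Denominator: 8! = 40320
C(17, 8) = 24310


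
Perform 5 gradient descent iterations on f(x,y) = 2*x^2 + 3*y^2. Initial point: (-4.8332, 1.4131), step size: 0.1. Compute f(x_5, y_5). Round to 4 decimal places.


Gradient descent on f(x,y) = 2*x^2 + 3*y^2.
Starting point: (-4.8332, 1.4131), alpha = 0.1
Step 1: grad_x = 2*2*-4.8332 = -19.3328, grad_y = 2*3*1.4131 = 8.4786
  x_1 = -4.8332 - 0.1*-19.3328 = -2.8999
  y_1 = 1.4131 - 0.1*8.4786 = 0.5652
Step 2: grad_x = 2*2*-2.8999 = -11.5997, grad_y = 2*3*0.5652 = 3.3914
  x_2 = -2.8999 - 0.1*-11.5997 = -1.74
  y_2 = 0.5652 - 0.1*3.3914 = 0.2261
Step 3: grad_x = 2*2*-1.74 = -6.9598, grad_y = 2*3*0.2261 = 1.3566
  x_3 = -1.74 - 0.1*-6.9598 = -1.044
  y_3 = 0.2261 - 0.1*1.3566 = 0.0904
Step 4: grad_x = 2*2*-1.044 = -4.1759, grad_y = 2*3*0.0904 = 0.5426
  x_4 = -1.044 - 0.1*-4.1759 = -0.6264
  y_4 = 0.0904 - 0.1*0.5426 = 0.0362
Step 5: grad_x = 2*2*-0.6264 = -2.5055, grad_y = 2*3*0.0362 = 0.2171
  x_5 = -0.6264 - 0.1*-2.5055 = -0.3758
  y_5 = 0.0362 - 0.1*0.2171 = 0.0145
f(-0.3758, 0.0145) = 2*(-0.3758)^2 + 3*0.0145^2 = 0.2831


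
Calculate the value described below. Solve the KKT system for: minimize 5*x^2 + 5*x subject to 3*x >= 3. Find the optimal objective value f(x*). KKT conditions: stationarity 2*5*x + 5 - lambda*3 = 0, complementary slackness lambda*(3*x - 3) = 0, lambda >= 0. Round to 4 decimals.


Step 1: Try lambda = 0 (constraint inactive).
x_unc = -5/(2*5) = -0.5
Check: 3*-0.5 = -1.5 < 3 -- violated!
Step 2: Constraint must be active: 3*x = 3
x* = 3/3 = 1.0
lambda = (2*5*1.0 + 5)/3 = 5.0
Step 3: Compute optimal value.
f(x*) = 5*1.0^2 + 5*1.0 = 10.0


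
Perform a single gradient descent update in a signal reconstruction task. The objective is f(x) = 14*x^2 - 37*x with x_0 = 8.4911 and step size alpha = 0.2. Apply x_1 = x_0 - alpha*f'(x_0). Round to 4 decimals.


We compute the gradient at x_0 and apply the update.
f'(x) = 28*x - 37
f'(8.4911) = 28*8.4911 - 37 = 200.7508
x_1 = 8.4911 - 0.2*200.7508 = -31.6591


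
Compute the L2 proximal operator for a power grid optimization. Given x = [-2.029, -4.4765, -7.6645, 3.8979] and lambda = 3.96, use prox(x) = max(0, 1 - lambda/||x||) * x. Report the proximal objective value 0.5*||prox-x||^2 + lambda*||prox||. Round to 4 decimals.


Step 1: Compute ||x||.
||x|| = 9.9042
Step 2: Compute scaling factor.
scale = max(0, 1 - 3.96/9.9042) = 0.6002
Step 3: prox(x) = [-1.2177, -2.6867, -4.6, 2.3394]
||prox(x)|| = 5.9442
Step 4: Proximal objective.
0.5*||prox-x||^2 = 7.8408
lambda*||prox|| = 23.539
Total = 31.38


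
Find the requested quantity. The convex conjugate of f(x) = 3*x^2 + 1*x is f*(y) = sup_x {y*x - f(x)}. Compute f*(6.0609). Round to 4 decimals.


f*(y) = sup_x {y*x - a*x^2 - b*x} = sup_x {(y-b)*x - a*x^2}
FOC: (y - b) - 2a*x = 0 => x* = (y - b)/(2a)
x* = (6.0609 - 1)/(2*3) = 0.8435
f*(6.0609) = (y-b)^2/(4a) = (6.0609 - 1)^2/(4*3)
= 25.6127/12 = 2.1344


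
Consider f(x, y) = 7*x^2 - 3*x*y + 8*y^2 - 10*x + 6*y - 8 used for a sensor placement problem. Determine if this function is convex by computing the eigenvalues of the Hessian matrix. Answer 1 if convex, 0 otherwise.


The Hessian of f(x,y) = 7*x^2 - 3*x*y + 8*y^2 - 10*x + 6*y - 8 is:
H = [[14, -3], [-3, 16]]
Trace = 14 + 16 = 30
Determinant = 14*16 - (-3)^2 = 215
Discriminant = (30)^2 - 4*215 = 40.0
Eigenvalues: lambda_1 = 11.8377, lambda_2 = 18.1623
The function is convex.

1


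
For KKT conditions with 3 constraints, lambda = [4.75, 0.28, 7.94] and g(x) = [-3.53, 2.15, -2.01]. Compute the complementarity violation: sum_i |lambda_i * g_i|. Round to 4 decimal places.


KKT complementary slackness check:
lambda_1 * g_1 = 4.75 * -3.53 = -16.7675
lambda_2 * g_2 = 0.28 * 2.15 = 0.602
lambda_3 * g_3 = 7.94 * -2.01 = -15.9594
Total violation = 16.7675 + 0.602 + 15.9594 = 33.3289


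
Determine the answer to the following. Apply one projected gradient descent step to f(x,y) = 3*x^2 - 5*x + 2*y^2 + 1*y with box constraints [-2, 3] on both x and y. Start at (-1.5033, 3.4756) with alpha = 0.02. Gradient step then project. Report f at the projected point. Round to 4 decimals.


Step 1: Compute gradient at (-1.5033, 3.4756).
grad_x = 2*3*-1.5033 - 5 = -14.0198
grad_y = 2*2*3.4756 + 1 = 14.9024
Step 2: Gradient step.
x_raw = -1.5033 - 0.02*-14.0198 = -1.2229
y_raw = 3.4756 - 0.02*14.9024 = 3.1776
Step 3: Project onto [-2, 3].
x_proj = clip(-1.2229) = -1.2229
y_proj = clip(3.1776) = 3.0
Step 4: Evaluate f.
f(-1.2229, 3.0) = 31.601


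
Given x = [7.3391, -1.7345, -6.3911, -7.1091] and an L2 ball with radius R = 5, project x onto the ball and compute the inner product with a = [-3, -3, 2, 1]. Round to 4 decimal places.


Step 1: Compute ||x|| (intermediates to 6 decimals).
||x|| = sqrt(7.3391^2 + (-1.7345)^2 + (-6.3911)^2 + (-7.1091)^2) = 12.176056
Step 2: Project.
Since ||x|| > R, scale = R/||x|| = 5/12.176056 = 0.410642, proj(x) = scale * x
proj(x) = [3.013743, -0.712259, -2.624454, -2.919295]
Step 3: Dot product.
a^T * proj(x) = -3*3.013743 - 3*(-0.712259) + 2*(-2.624454) + 1*(-2.919295) = -15.0727


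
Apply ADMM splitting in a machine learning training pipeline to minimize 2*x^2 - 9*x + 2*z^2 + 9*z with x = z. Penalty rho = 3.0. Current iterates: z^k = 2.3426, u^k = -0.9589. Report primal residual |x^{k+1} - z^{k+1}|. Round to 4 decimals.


ADMM iteration with rho = 3.0, z^k = 2.3426, u^k = -0.9589
Step 1: x-update.
Minimize 2*x^2 - 9*x + (3.0/2)*(x - 2.3426 - 0.9589)^2
FOC: (2*2 + 3.0)*x = 9 + 3.0*(2.3426 + 0.9589)
x^{k+1} = 2.7006
Step 2: z-update.
Minimize 2*z^2 + 9*z + (3.0/2)*(2.7006 - z - 0.9589)^2
FOC: (2*2 + 3.0)*z = -9 + 3.0*(2.7006 - 0.9589)
z^{k+1} = -0.5393
Step 3: u-update.
u^{k+1} = -0.9589 + 2.7006 + 0.5393 = 2.281
Step 4: Primal residual = |2.7006 + 0.5393| = 3.2399


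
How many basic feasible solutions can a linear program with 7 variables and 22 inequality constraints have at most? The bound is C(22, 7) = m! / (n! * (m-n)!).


Each vertex corresponds to some choice of n active constraints out of m, so the number of vertices is at most C(m, n) = m! / (n!(m-n)!).
m = 22, n = 7
Numerator: 22 * 21 * 20 * 19 * 18 * 17 * 16
Denominator: 7! = 5040
C(22, 7) = 170544


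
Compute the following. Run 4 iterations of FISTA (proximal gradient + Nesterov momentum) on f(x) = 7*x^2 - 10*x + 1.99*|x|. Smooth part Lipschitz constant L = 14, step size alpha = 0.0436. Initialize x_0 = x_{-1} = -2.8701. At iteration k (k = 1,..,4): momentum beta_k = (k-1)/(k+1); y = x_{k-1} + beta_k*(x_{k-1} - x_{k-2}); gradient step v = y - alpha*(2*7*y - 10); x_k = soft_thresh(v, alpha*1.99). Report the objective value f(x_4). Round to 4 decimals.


FISTA on f(x) = 7*x^2 - 10*x + 1.99*|x|
L = 14, alpha = 0.0436
Iteration 1: beta = 0.0, y = -2.8701 + 0.0*(-2.8701 + 2.8701) = -2.8701
  grad(y) = -50.1814, v = y - alpha*grad = -0.6822
  prox(v) = soft_thresh(-0.6822, 0.0868) = -0.5954
Iteration 2: beta = 0.3333, y = -0.5954 + 0.3333*(-0.5954 + 2.8701) = 0.1628
  grad(y) = -7.7208, v = y - alpha*grad = 0.4994
  prox(v) = soft_thresh(0.4994, 0.0868) = 0.4127
Iteration 3: beta = 0.5, y = 0.4127 + 0.5*(0.4127 + 0.5954) = 0.9167
  grad(y) = 2.8339, v = y - alpha*grad = 0.7931
  prox(v) = soft_thresh(0.7931, 0.0868) = 0.7064
Iteration 4: beta = 0.6, y = 0.7064 + 0.6*(0.7064 - 0.4127) = 0.8826
  grad(y) = 2.3567, v = y - alpha*grad = 0.7799
  prox(v) = soft_thresh(0.7799, 0.0868) = 0.6931
f(x_4) = 7*0.6931^2 - 10*0.6931 + 1.99*|0.6931| = -2.189


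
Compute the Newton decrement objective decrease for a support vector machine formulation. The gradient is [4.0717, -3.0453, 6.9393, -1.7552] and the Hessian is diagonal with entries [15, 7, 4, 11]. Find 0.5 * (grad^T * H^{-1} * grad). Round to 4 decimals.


Step 1: H is diagonal, so H^(-1) * g = [0.2714, -0.435, 1.7348, -0.1596].
Step 2: g^T H^(-1) g = sum_i g_i^2 / H_ii
  = (4.0717)^2/15 + (-3.0453)^2/7 + (6.9393)^2/4 + (-1.7552)^2/11
  = 1.1052 + 1.3248 + 12.0385 + 0.2801 = 14.7486
Step 3: Objective decrease = 0.5 * g^T H^(-1) g = 7.3743


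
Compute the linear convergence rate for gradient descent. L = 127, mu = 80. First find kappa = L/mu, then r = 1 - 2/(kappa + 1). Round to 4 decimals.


Step 1: Compute the condition number.
kappa = L/mu = 127/80 = 1.5875
Step 2: Compute the convergence rate.
r = 1 - 2/(kappa + 1) = 1 - 2*mu/(L + mu) = (L - mu)/(L + mu) = 47/207 = 0.2271


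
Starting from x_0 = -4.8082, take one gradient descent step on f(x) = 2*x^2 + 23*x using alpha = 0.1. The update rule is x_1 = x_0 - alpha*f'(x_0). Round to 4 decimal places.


We compute the gradient at x_0 and apply the update.
f'(x) = 4*x + 23
f'(-4.8082) = 4*-4.8082 + 23 = 3.7672
x_1 = -4.8082 - 0.1*3.7672 = -5.1849


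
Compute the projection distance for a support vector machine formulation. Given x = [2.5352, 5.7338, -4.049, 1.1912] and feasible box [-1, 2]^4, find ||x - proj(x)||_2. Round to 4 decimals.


Project each component onto [-1, 2].
clip(2.5352) = 2.0, clip(5.7338) = 2.0, clip(-4.049) = -1.0, clip(1.1912) = 1.1912
Projection = [2.0, 2.0, -1.0, 1.1912]
Squared diffs: [0.2864, 13.9413, 9.2964, 0.0]
Distance = sqrt(23.5241) = 4.8502


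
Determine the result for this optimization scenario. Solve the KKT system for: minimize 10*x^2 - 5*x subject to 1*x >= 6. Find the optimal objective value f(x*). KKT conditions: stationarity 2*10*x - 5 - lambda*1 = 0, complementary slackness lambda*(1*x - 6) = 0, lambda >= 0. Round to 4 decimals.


Step 1: Try lambda = 0 (constraint inactive).
x_unc = 5/(2*10) = 0.25
Check: 1*0.25 = 0.25 < 6 -- violated!
Step 2: Constraint must be active: 1*x = 6
x* = 6/1 = 6.0
lambda = (2*10*6.0 - 5)/1 = 115.0
Step 3: Compute optimal value.
f(x*) = 10*6.0^2 - 5*6.0 = 330.0


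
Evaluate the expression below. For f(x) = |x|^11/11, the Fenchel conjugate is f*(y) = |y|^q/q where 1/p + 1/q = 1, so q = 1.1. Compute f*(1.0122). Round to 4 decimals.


The conjugate exponent q satisfies 1/p + 1/q = 1.
p = 11, so q = 11/(11 - 1) = 1.1
|y|^q = 1.0122^1.1 = 1.0134
f*(1.0122) = 1.0134 / 1.1 = 0.9213


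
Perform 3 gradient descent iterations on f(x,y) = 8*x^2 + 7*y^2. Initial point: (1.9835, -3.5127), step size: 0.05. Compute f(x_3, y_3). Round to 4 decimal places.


Gradient descent on f(x,y) = 8*x^2 + 7*y^2.
Starting point: (1.9835, -3.5127), alpha = 0.05
Step 1: grad_x = 2*8*1.9835 = 31.736, grad_y = 2*7*-3.5127 = -49.1778
  x_1 = 1.9835 - 0.05*31.736 = 0.3967
  y_1 = -3.5127 - 0.05*-49.1778 = -1.0538
Step 2: grad_x = 2*8*0.3967 = 6.3472, grad_y = 2*7*-1.0538 = -14.7533
  x_2 = 0.3967 - 0.05*6.3472 = 0.0793
  y_2 = -1.0538 - 0.05*-14.7533 = -0.3161
Step 3: grad_x = 2*8*0.0793 = 1.2694, grad_y = 2*7*-0.3161 = -4.426
  x_3 = 0.0793 - 0.05*1.2694 = 0.0159
  y_3 = -0.3161 - 0.05*-4.426 = -0.0948
f(0.0159, -0.0948) = 8*0.0159^2 + 7*(-0.0948)^2 = 0.065


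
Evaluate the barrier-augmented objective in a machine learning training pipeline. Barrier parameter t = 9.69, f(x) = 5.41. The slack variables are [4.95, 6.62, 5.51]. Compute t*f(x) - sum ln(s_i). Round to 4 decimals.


Step 1: Compute log-barrier.
ln values: [1.5994, 1.8901, 1.7066]
phi = -(1.5994 + 1.8901 + 1.7066) = -5.196
Step 2: Compute augmented objective.
t*f(x) = 9.69*5.41 = 52.4229
Total = 52.4229 - 5.196 = 47.2269


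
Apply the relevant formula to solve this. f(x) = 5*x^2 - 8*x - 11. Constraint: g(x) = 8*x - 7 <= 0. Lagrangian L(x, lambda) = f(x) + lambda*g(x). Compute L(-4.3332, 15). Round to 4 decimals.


Step 1: Evaluate f(x).
f(-4.3332) = 5*(-4.3332)^2 - 8*(-4.3332) - 11 = 117.5487
Step 2: Evaluate g(x).
g(-4.3332) = 8*-4.3332 - 7 = -41.6656
Step 3: Compute Lagrangian.
L = 117.5487 + 15*-41.6656 = -507.4353


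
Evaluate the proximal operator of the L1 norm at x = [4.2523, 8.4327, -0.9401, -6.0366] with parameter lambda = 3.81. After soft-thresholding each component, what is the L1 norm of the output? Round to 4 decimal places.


Soft-thresholding with lambda = 3.81:
prox(4.2523) = sign(4.2523)*max(|4.2523| - 3.81, 0) = 0.4423
prox(8.4327) = sign(8.4327)*max(|8.4327| - 3.81, 0) = 4.6227
prox(-0.9401) = sign(-0.9401)*max(|-0.9401| - 3.81, 0) = 0.0
prox(-6.0366) = sign(-6.0366)*max(|-6.0366| - 3.81, 0) = -2.2266
prox(x) = [0.4423, 4.6227, 0.0, -2.2266]
||prox(x)||_1 = 0.4423 + 4.6227 + 0.0 + 2.2266 = 7.2916


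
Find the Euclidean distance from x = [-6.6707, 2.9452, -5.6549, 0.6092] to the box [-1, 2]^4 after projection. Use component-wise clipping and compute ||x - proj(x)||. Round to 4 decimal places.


Project each component onto [-1, 2].
clip(-6.6707) = -1.0, clip(2.9452) = 2.0, clip(-5.6549) = -1.0, clip(0.6092) = 0.6092
Projection = [-1.0, 2.0, -1.0, 0.6092]
Squared diffs: [32.1568, 0.8934, 21.6681, 0.0]
Distance = sqrt(54.7183) = 7.3972


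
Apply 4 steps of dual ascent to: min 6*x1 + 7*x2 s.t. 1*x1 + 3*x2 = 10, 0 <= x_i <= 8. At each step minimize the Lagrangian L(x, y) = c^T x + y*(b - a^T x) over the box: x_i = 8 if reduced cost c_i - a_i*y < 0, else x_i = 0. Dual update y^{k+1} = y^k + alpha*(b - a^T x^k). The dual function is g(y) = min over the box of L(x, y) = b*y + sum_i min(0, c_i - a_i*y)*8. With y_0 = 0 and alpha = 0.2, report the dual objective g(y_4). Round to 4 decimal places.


Dual ascent for LP: min 6*x1 + 7*x2, 1*x1 + 3*x2 = 10, 0 <= x_i <= 8
Step 1: y^k = 0.0, reduced costs: (6.0, 7.0)
  x^k = (0.0, 0.0), subgradient = b - a^T x = 10.0
  y^{k+1} = 0.0 + 0.2*10.0 = 2.0
Step 2: y^k = 2.0, reduced costs: (4.0, 1.0)
  x^k = (0.0, 0.0), subgradient = b - a^T x = 10.0
  y^{k+1} = 2.0 + 0.2*10.0 = 4.0
Step 3: y^k = 4.0, reduced costs: (2.0, -5.0)
  x^k = (0.0, 8.0), subgradient = b - a^T x = -14.0
  y^{k+1} = 4.0 + 0.2*-14.0 = 1.2
Step 4: y^k = 1.2, reduced costs: (4.8, 3.4)
  x^k = (0.0, 0.0), subgradient = b - a^T x = 10.0
  y^{k+1} = 1.2 + 0.2*10.0 = 3.2
Dual objective at y_4 = 3.2: reduced costs (2.8, -2.6), box minimizer x = (0.0, 8.0)
g(y_4) = b*y + (c1 - a1*y)*x1 + (c2 - a2*y)*x2 = 10*3.2 + 2.8*0.0 + (-2.6)*8.0 = 32.0 + 0.0 - 20.8 = 11.2


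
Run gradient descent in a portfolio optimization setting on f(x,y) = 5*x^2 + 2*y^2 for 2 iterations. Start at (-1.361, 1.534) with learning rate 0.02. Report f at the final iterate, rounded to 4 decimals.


Gradient descent on f(x,y) = 5*x^2 + 2*y^2.
Starting point: (-1.361, 1.534), alpha = 0.02
Step 1: grad_x = 2*5*-1.361 = -13.61, grad_y = 2*2*1.534 = 6.136
  x_1 = -1.361 - 0.02*-13.61 = -1.0888
  y_1 = 1.534 - 0.02*6.136 = 1.4113
Step 2: grad_x = 2*5*-1.0888 = -10.888, grad_y = 2*2*1.4113 = 5.6451
  x_2 = -1.0888 - 0.02*-10.888 = -0.871
  y_2 = 1.4113 - 0.02*5.6451 = 1.2984
f(-0.871, 1.2984) = 5*(-0.871)^2 + 2*1.2984^2 = 7.1651


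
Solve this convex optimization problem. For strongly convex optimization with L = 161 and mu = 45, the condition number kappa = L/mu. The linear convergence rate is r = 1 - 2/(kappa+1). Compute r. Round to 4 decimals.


Step 1: Compute the condition number.
kappa = L/mu = 161/45 = 3.5778
Step 2: Compute the convergence rate.
r = 1 - 2/(kappa + 1) = 1 - 2*mu/(L + mu) = (L - mu)/(L + mu) = 116/206 = 0.5631


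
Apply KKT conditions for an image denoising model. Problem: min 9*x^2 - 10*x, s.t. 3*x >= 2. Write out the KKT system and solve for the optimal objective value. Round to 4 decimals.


Step 1: Try lambda = 0 (constraint inactive).
x_unc = 10/(2*9) = 0.5556
Check: 3*0.5556 = 1.6668 < 2 -- violated!
Step 2: Constraint must be active: 3*x = 2
x* = 2/3 = 0.6667 (rounded; the exact value 2/3 is used below)
lambda = (2*9*(2/3) - 10)/3 = 0.6667
Step 3: Compute optimal value.
f(x*) = 9*(2/3)^2 - 10*(2/3) = -2.6667


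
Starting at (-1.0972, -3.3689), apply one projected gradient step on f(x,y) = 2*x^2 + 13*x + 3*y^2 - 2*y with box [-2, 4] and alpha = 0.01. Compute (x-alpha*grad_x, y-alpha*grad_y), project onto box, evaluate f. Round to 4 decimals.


Step 1: Compute gradient at (-1.0972, -3.3689).
grad_x = 2*2*-1.0972 + 13 = 8.6112
grad_y = 2*3*-3.3689 - 2 = -22.2134
Step 2: Gradient step.
x_raw = -1.0972 - 0.01*8.6112 = -1.1833
y_raw = -3.3689 - 0.01*-22.2134 = -3.1468
Step 3: Project onto [-2, 4].
x_proj = clip(-1.1833) = -1.1833
y_proj = clip(-3.1468) = -2.0
Step 4: Evaluate f.
f(-1.1833, -2.0) = 3.4174


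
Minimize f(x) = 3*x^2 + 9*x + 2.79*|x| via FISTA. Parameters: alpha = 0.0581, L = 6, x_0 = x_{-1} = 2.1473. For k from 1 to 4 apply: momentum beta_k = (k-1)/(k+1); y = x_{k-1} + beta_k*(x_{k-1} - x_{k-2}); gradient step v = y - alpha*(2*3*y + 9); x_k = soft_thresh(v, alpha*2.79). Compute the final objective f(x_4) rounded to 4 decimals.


FISTA on f(x) = 3*x^2 + 9*x + 2.79*|x|
L = 6, alpha = 0.0581
Iteration 1: beta = 0.0, y = 2.1473 + 0.0*(2.1473 - 2.1473) = 2.1473
  grad(y) = 21.8838, v = y - alpha*grad = 0.8759
  prox(v) = soft_thresh(0.8759, 0.1621) = 0.7138
Iteration 2: beta = 0.3333, y = 0.7138 + 0.3333*(0.7138 - 2.1473) = 0.2359
  grad(y) = 10.4154, v = y - alpha*grad = -0.3692
  prox(v) = soft_thresh(-0.3692, 0.1621) = -0.2071
Iteration 3: beta = 0.5, y = -0.2071 + 0.5*(-0.2071 - 0.7138) = -0.6676
  grad(y) = 4.9945, v = y - alpha*grad = -0.9578
  prox(v) = soft_thresh(-0.9578, 0.1621) = -0.7957
Iteration 4: beta = 0.6, y = -0.7957 + 0.6*(-0.7957 + 0.2071) = -1.1488
  grad(y) = 2.1073, v = y - alpha*grad = -1.2712
  prox(v) = soft_thresh(-1.2712, 0.1621) = -1.1091
f(x_4) = 3*(-1.1091)^2 + 9*(-1.1091) + 2.79*|-1.1091| = -3.1972


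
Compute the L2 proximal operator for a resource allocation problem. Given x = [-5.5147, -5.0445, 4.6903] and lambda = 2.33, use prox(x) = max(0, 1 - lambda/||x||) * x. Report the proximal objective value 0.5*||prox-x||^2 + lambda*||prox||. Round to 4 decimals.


Step 1: Compute ||x||.
||x|| = 8.8237
Step 2: Compute scaling factor.
scale = max(0, 1 - 2.33/8.8237) = 0.7359
Step 3: prox(x) = [-4.0585, -3.7124, 3.4518]
||prox(x)|| = 6.4937
Step 4: Proximal objective.
0.5*||prox-x||^2 = 2.7145
lambda*||prox|| = 15.1303
Total = 17.8448


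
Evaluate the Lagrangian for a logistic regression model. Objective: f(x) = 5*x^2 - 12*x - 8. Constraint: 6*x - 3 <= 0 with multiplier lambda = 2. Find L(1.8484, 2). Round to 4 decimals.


Step 1: Evaluate f(x).
f(1.8484) = 5*1.8484^2 - 12*1.8484 - 8 = -13.0979
Step 2: Evaluate g(x).
g(1.8484) = 6*1.8484 - 3 = 8.0904
Step 3: Compute Lagrangian.
L = -13.0979 + 2*8.0904 = 3.0829


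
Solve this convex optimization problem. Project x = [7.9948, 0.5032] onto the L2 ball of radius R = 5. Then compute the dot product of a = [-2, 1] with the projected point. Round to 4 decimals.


Step 1: Compute ||x|| (intermediates to 6 decimals).
||x|| = sqrt(7.9948^2 + 0.5032^2) = 8.01062
Step 2: Project.
Since ||x|| > R, scale = R/||x|| = 5/8.01062 = 0.624171, proj(x) = scale * x
proj(x) = [4.990122, 0.314083]
Step 3: Dot product.
a^T * proj(x) = -2*4.990122 + 1*0.314083 = -9.6662


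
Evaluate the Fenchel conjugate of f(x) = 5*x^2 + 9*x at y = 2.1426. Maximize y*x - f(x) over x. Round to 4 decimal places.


f*(y) = sup_x {y*x - a*x^2 - b*x} = sup_x {(y-b)*x - a*x^2}
FOC: (y - b) - 2a*x = 0 => x* = (y - b)/(2a)
x* = (2.1426 - 9)/(2*5) = -0.6857
f*(2.1426) = (y-b)^2/(4a) = (2.1426 - 9)^2/(4*5)
= 47.0239/20 = 2.3512


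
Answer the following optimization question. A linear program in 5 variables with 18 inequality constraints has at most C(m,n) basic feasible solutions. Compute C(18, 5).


Each vertex corresponds to some choice of n active constraints out of m, so the number of vertices is at most C(m, n) = m! / (n!(m-n)!).
m = 18, n = 5
Numerator: 18 * 17 * 16 * 15 * 14
Denominator: 5! = 120
C(18, 5) = 8568


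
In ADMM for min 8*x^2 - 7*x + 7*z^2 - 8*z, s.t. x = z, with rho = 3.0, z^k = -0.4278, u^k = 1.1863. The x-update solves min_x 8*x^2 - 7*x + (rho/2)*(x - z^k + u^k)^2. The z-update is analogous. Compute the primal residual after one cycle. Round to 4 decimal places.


ADMM iteration with rho = 3.0, z^k = -0.4278, u^k = 1.1863
Step 1: x-update.
Minimize 8*x^2 - 7*x + (3.0/2)*(x + 0.4278 + 1.1863)^2
FOC: (2*8 + 3.0)*x = 7 + 3.0*(-0.4278 - 1.1863)
x^{k+1} = 0.1136
Step 2: z-update.
Minimize 7*z^2 - 8*z + (3.0/2)*(0.1136 - z + 1.1863)^2
FOC: (2*7 + 3.0)*z = 8 + 3.0*(0.1136 + 1.1863)
z^{k+1} = 0.7
Step 3: u-update.
u^{k+1} = 1.1863 + 0.1136 - 0.7 = 0.5999
Step 4: Primal residual = |0.1136 - 0.7| = 0.5864


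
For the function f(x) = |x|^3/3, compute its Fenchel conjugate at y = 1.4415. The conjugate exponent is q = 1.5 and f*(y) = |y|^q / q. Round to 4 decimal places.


The conjugate exponent q satisfies 1/p + 1/q = 1.
p = 3, so q = 3/(3 - 1) = 1.5
|y|^q = 1.4415^1.5 = 1.7307
f*(1.4415) = 1.7307 / 1.5 = 1.1538


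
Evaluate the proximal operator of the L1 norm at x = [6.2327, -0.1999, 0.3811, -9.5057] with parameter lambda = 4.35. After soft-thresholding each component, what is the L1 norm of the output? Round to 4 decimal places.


Soft-thresholding with lambda = 4.35:
prox(6.2327) = sign(6.2327)*max(|6.2327| - 4.35, 0) = 1.8827
prox(-0.1999) = sign(-0.1999)*max(|-0.1999| - 4.35, 0) = 0.0
prox(0.3811) = sign(0.3811)*max(|0.3811| - 4.35, 0) = 0.0
prox(-9.5057) = sign(-9.5057)*max(|-9.5057| - 4.35, 0) = -5.1557
prox(x) = [1.8827, 0.0, 0.0, -5.1557]
||prox(x)||_1 = 1.8827 + 0.0 + 0.0 + 5.1557 = 7.0384


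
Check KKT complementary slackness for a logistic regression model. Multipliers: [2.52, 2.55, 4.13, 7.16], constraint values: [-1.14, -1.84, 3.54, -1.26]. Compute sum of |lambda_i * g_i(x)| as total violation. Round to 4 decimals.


KKT complementary slackness check:
lambda_1 * g_1 = 2.52 * -1.14 = -2.8728
lambda_2 * g_2 = 2.55 * -1.84 = -4.692
lambda_3 * g_3 = 4.13 * 3.54 = 14.6202
lambda_4 * g_4 = 7.16 * -1.26 = -9.0216
Total violation = 2.8728 + 4.692 + 14.6202 + 9.0216 = 31.2066


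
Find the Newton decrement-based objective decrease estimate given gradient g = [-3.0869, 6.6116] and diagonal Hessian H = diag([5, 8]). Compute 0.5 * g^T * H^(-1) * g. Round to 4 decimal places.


Step 1: H is diagonal, so H^(-1) * g = [-0.6174, 0.8265].
Step 2: g^T H^(-1) g = sum_i g_i^2 / H_ii
  = (-3.0869)^2/5 + (6.6116)^2/8
  = 1.9058 + 5.4642 = 7.3699
Step 3: Objective decrease = 0.5 * g^T H^(-1) g = 3.685


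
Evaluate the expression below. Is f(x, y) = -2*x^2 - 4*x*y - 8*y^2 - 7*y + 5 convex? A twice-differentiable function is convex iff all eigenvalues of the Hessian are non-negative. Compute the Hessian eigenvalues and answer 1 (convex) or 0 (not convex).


The Hessian of f(x,y) = -2*x^2 - 4*x*y - 8*y^2 - 7*y + 5 is:
H = [[-4, -4], [-4, -16]]
Trace = -4 - 16 = -20
Determinant = -4*-16 - (-4)^2 = 48
Discriminant = (-20)^2 - 4*48 = 208.0
Eigenvalues: lambda_1 = -17.2111, lambda_2 = -2.7889
The function is not convex.

0


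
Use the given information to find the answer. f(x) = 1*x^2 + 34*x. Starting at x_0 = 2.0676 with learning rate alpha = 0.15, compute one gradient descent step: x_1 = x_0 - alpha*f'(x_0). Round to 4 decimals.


We compute the gradient at x_0 and apply the update.
f'(x) = 2*x + 34
f'(2.0676) = 2*2.0676 + 34 = 38.1352
x_1 = 2.0676 - 0.15*38.1352 = -3.6527


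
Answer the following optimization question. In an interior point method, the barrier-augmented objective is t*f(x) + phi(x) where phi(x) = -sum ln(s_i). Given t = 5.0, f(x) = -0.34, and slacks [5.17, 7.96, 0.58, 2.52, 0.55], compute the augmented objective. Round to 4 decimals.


Step 1: Compute log-barrier.
ln values: [1.6429, 2.0744, -0.5447, 0.9243, -0.5978]
phi = -(1.6429 + 2.0744 - 0.5447 + 0.9243 - 0.5978) = -3.499
Step 2: Compute augmented objective.
t*f(x) = 5.0*-0.34 = -1.7
Total = -1.7 - 3.499 = -5.199


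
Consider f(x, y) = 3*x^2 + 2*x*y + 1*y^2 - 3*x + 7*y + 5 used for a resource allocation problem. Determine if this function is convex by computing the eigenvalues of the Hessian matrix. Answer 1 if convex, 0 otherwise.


The Hessian of f(x,y) = 3*x^2 + 2*x*y + 1*y^2 - 3*x + 7*y + 5 is:
H = [[6, 2], [2, 2]]
Trace = 6 + 2 = 8
Determinant = 6*2 - (2)^2 = 8
Discriminant = (8)^2 - 4*8 = 32.0
Eigenvalues: lambda_1 = 1.1716, lambda_2 = 6.8284
The function is convex.

1


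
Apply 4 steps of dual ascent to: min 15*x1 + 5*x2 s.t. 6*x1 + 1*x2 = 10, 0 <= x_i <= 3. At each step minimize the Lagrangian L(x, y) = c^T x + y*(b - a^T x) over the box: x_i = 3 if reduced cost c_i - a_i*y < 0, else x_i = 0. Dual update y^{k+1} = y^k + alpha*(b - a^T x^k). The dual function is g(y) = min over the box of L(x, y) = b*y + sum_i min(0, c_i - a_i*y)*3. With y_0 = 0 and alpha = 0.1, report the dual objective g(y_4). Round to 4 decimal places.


Dual ascent for LP: min 15*x1 + 5*x2, 6*x1 + 1*x2 = 10, 0 <= x_i <= 3
Step 1: y^k = 0.0, reduced costs: (15.0, 5.0)
  x^k = (0.0, 0.0), subgradient = b - a^T x = 10.0
  y^{k+1} = 0.0 + 0.1*10.0 = 1.0
Step 2: y^k = 1.0, reduced costs: (9.0, 4.0)
  x^k = (0.0, 0.0), subgradient = b - a^T x = 10.0
  y^{k+1} = 1.0 + 0.1*10.0 = 2.0
Step 3: y^k = 2.0, reduced costs: (3.0, 3.0)
  x^k = (0.0, 0.0), subgradient = b - a^T x = 10.0
  y^{k+1} = 2.0 + 0.1*10.0 = 3.0
Step 4: y^k = 3.0, reduced costs: (-3.0, 2.0)
  x^k = (3.0, 0.0), subgradient = b - a^T x = -8.0
  y^{k+1} = 3.0 + 0.1*-8.0 = 2.2
Dual objective at y_4 = 2.2: reduced costs (1.8, 2.8), box minimizer x = (0.0, 0.0)
g(y_4) = b*y + (c1 - a1*y)*x1 + (c2 - a2*y)*x2 = 10*2.2 + 1.8*0.0 + 2.8*0.0 = 22.0 + 0.0 + 0.0 = 22.0


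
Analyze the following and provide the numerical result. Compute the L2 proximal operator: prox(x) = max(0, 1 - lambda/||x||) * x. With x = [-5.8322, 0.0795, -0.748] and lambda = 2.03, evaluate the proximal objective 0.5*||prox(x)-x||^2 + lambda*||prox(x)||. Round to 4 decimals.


Step 1: Compute ||x||.
||x|| = 5.8805
Step 2: Compute scaling factor.
scale = max(0, 1 - 2.03/5.8805) = 0.6548
Step 3: prox(x) = [-3.8189, 0.0521, -0.4898]
||prox(x)|| = 3.8505
Step 4: Proximal objective.
0.5*||prox-x||^2 = 2.0605
lambda*||prox|| = 7.8165
Total = 9.877


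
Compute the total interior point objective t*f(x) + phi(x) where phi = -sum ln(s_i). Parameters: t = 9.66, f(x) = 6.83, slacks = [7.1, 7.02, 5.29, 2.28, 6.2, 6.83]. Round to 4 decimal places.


Step 1: Compute log-barrier.
ln values: [1.9601, 1.9488, 1.6658, 0.8242, 1.8245, 1.9213]
phi = -(1.9601 + 1.9488 + 1.6658 + 0.8242 + 1.8245 + 1.9213) = -10.1447
Step 2: Compute augmented objective.
t*f(x) = 9.66*6.83 = 65.9778
Total = 65.9778 - 10.1447 = 55.8331


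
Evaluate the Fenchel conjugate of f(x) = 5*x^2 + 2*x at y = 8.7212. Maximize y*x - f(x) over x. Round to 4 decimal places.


f*(y) = sup_x {y*x - a*x^2 - b*x} = sup_x {(y-b)*x - a*x^2}
FOC: (y - b) - 2a*x = 0 => x* = (y - b)/(2a)
x* = (8.7212 - 2)/(2*5) = 0.6721
f*(8.7212) = (y-b)^2/(4a) = (8.7212 - 2)^2/(4*5)
= 45.1745/20 = 2.2587


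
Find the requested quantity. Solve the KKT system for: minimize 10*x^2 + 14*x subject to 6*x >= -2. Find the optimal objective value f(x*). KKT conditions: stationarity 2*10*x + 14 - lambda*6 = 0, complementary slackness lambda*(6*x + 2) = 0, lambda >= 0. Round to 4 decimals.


Step 1: Try lambda = 0 (constraint inactive).
x_unc = -14/(2*10) = -0.7
Check: 6*-0.7 = -4.2 < -2 -- violated!
Step 2: Constraint must be active: 6*x = -2
x* = -2/6 = -1/3 = -0.3333 (rounded; the exact value -1/3 is used below)
lambda = (2*10*(-1/3) + 14)/6 = 1.2222
Step 3: Compute optimal value.
f(x*) = 10*(-1/3)^2 + 14*(-1/3) = -3.5556


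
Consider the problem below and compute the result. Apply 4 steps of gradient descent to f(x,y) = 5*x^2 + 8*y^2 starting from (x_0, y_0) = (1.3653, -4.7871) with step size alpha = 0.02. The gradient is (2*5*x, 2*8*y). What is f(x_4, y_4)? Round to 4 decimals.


Gradient descent on f(x,y) = 5*x^2 + 8*y^2.
Starting point: (1.3653, -4.7871), alpha = 0.02
Step 1: grad_x = 2*5*1.3653 = 13.653, grad_y = 2*8*-4.7871 = -76.5936
  x_1 = 1.3653 - 0.02*13.653 = 1.0922
  y_1 = -4.7871 - 0.02*-76.5936 = -3.2552
Step 2: grad_x = 2*5*1.0922 = 10.9224, grad_y = 2*8*-3.2552 = -52.0836
  x_2 = 1.0922 - 0.02*10.9224 = 0.8738
  y_2 = -3.2552 - 0.02*-52.0836 = -2.2136
Step 3: grad_x = 2*5*0.8738 = 8.7379, grad_y = 2*8*-2.2136 = -35.4169
  x_3 = 0.8738 - 0.02*8.7379 = 0.699
  y_3 = -2.2136 - 0.02*-35.4169 = -1.5052
Step 4: grad_x = 2*5*0.699 = 6.9903, grad_y = 2*8*-1.5052 = -24.0835
  x_4 = 0.699 - 0.02*6.9903 = 0.5592
  y_4 = -1.5052 - 0.02*-24.0835 = -1.0235
f(0.5592, -1.0235) = 5*0.5592^2 + 8*(-1.0235)^2 = 9.9449


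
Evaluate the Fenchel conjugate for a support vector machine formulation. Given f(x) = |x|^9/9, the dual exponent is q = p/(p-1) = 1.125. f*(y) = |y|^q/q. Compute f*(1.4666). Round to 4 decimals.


The conjugate exponent q satisfies 1/p + 1/q = 1.
p = 9, so q = 9/(9 - 1) = 1.125
|y|^q = 1.4666^1.125 = 1.5385
f*(1.4666) = 1.5385 / 1.125 = 1.3676


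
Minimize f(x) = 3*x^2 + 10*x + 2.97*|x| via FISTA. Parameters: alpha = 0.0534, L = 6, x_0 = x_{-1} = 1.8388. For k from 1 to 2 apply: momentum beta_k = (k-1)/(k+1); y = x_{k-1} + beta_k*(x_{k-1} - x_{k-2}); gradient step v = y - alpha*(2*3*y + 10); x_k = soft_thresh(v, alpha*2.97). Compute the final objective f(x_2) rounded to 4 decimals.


FISTA on f(x) = 3*x^2 + 10*x + 2.97*|x|
L = 6, alpha = 0.0534
Iteration 1: beta = 0.0, y = 1.8388 + 0.0*(1.8388 - 1.8388) = 1.8388
  grad(y) = 21.0328, v = y - alpha*grad = 0.7156
  prox(v) = soft_thresh(0.7156, 0.1586) = 0.5571
Iteration 2: beta = 0.3333, y = 0.5571 + 0.3333*(0.5571 - 1.8388) = 0.1298
  grad(y) = 10.7788, v = y - alpha*grad = -0.4458
  prox(v) = soft_thresh(-0.4458, 0.1586) = -0.2872
f(x_2) = 3*(-0.2872)^2 + 10*(-0.2872) + 2.97*|-0.2872| = -1.7715


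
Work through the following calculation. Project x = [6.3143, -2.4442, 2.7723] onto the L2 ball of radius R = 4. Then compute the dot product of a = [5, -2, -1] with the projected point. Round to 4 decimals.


Step 1: Compute ||x|| (intermediates to 6 decimals).
||x|| = sqrt(6.3143^2 + (-2.4442)^2 + 2.7723^2) = 7.31643
Step 2: Project.
Since ||x|| > R, scale = R/||x|| = 4/7.31643 = 0.546715, proj(x) = scale * x
proj(x) = [3.452123, -1.336281, 1.515658]
Step 3: Dot product.
a^T * proj(x) = 5*3.452123 - 2*(-1.336281) - 1*1.515658 = 18.4175


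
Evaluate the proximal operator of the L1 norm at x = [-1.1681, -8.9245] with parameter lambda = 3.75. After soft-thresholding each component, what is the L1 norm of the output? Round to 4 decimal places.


Soft-thresholding with lambda = 3.75:
prox(-1.1681) = sign(-1.1681)*max(|-1.1681| - 3.75, 0) = 0.0
prox(-8.9245) = sign(-8.9245)*max(|-8.9245| - 3.75, 0) = -5.1745
prox(x) = [0.0, -5.1745]
||prox(x)||_1 = 0.0 + 5.1745 = 5.1745


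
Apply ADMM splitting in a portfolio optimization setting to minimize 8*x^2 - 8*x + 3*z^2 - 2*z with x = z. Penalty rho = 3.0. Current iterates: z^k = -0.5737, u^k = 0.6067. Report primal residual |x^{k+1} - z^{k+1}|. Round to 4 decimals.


ADMM iteration with rho = 3.0, z^k = -0.5737, u^k = 0.6067
Step 1: x-update.
Minimize 8*x^2 - 8*x + (3.0/2)*(x + 0.5737 + 0.6067)^2
FOC: (2*8 + 3.0)*x = 8 + 3.0*(-0.5737 - 0.6067)
x^{k+1} = 0.2347
Step 2: z-update.
Minimize 3*z^2 - 2*z + (3.0/2)*(0.2347 - z + 0.6067)^2
FOC: (2*3 + 3.0)*z = 2 + 3.0*(0.2347 + 0.6067)
z^{k+1} = 0.5027
Step 3: u-update.
u^{k+1} = 0.6067 + 0.2347 - 0.5027 = 0.3387
Step 4: Primal residual = |0.2347 - 0.5027| = 0.268


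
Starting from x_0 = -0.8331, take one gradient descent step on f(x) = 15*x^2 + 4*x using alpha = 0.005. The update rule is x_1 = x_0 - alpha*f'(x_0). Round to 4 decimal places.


We compute the gradient at x_0 and apply the update.
f'(x) = 30*x + 4
f'(-0.8331) = 30*-0.8331 + 4 = -20.993
x_1 = -0.8331 - 0.005*-20.993 = -0.7281


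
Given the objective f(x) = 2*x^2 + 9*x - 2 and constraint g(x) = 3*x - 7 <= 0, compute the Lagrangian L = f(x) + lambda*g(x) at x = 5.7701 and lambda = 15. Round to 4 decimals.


Step 1: Evaluate f(x).
f(5.7701) = 2*5.7701^2 + 9*5.7701 - 2 = 116.519
Step 2: Evaluate g(x).
g(5.7701) = 3*5.7701 - 7 = 10.3103
Step 3: Compute Lagrangian.
L = 116.519 + 15*10.3103 = 271.1735


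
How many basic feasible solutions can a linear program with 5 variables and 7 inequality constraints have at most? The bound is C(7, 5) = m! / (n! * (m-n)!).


Each vertex corresponds to some choice of n active constraints out of m, so the number of vertices is at most C(m, n) = m! / (n!(m-n)!).
m = 7, n = 5
Numerator: 7 * 6 * 5 * 4 * 3
Denominator: 5! = 120
C(7, 5) = 21


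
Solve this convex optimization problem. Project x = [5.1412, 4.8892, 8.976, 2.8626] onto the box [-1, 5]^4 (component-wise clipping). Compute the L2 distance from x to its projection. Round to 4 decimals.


Project each component onto [-1, 5].
clip(5.1412) = 5.0, clip(4.8892) = 4.8892, clip(8.976) = 5.0, clip(2.8626) = 2.8626
Projection = [5.0, 4.8892, 5.0, 2.8626]
Squared diffs: [0.0199, 0.0, 15.8086, 0.0]
Distance = sqrt(15.8285) = 3.9785


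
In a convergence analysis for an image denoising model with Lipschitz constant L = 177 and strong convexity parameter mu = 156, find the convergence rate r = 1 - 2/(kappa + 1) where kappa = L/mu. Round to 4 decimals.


Step 1: Compute the condition number.
kappa = L/mu = 177/156 = 1.1346
Step 2: Compute the convergence rate.
r = 1 - 2/(kappa + 1) = 1 - 2*mu/(L + mu) = (L - mu)/(L + mu) = 21/333 = 0.0631


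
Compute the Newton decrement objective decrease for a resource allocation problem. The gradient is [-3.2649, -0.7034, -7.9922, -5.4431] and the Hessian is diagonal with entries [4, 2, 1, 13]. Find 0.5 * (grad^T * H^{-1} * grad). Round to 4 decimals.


Step 1: H is diagonal, so H^(-1) * g = [-0.8162, -0.3517, -7.9922, -0.4187].
Step 2: g^T H^(-1) g = sum_i g_i^2 / H_ii
  = (-3.2649)^2/4 + (-0.7034)^2/2 + (-7.9922)^2/1 + (-5.4431)^2/13
  = 2.6649 + 0.2474 + 63.8753 + 2.279 = 69.0666
Step 3: Objective decrease = 0.5 * g^T H^(-1) g = 34.5333


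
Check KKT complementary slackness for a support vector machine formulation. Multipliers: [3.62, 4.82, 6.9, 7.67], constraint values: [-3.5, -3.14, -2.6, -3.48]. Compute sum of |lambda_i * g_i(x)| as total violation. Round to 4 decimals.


KKT complementary slackness check:
lambda_1 * g_1 = 3.62 * -3.5 = -12.67
lambda_2 * g_2 = 4.82 * -3.14 = -15.1348
lambda_3 * g_3 = 6.9 * -2.6 = -17.94
lambda_4 * g_4 = 7.67 * -3.48 = -26.6916
Total violation = 12.67 + 15.1348 + 17.94 + 26.6916 = 72.4364


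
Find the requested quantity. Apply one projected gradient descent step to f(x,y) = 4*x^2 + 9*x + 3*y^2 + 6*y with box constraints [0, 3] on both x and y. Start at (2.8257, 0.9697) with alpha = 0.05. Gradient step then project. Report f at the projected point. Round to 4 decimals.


Step 1: Compute gradient at (2.8257, 0.9697).
grad_x = 2*4*2.8257 + 9 = 31.6056
grad_y = 2*3*0.9697 + 6 = 11.8182
Step 2: Gradient step.
x_raw = 2.8257 - 0.05*31.6056 = 1.2454
y_raw = 0.9697 - 0.05*11.8182 = 0.3788
Step 3: Project onto [0, 3].
x_proj = clip(1.2454) = 1.2454
y_proj = clip(0.3788) = 0.3788
Step 4: Evaluate f.
f(1.2454, 0.3788) = 20.1162


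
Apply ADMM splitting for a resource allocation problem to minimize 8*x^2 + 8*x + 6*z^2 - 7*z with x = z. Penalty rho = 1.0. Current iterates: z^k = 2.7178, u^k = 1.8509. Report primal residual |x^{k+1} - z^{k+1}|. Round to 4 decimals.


ADMM iteration with rho = 1.0, z^k = 2.7178, u^k = 1.8509
Step 1: x-update.
Minimize 8*x^2 + 8*x + (1.0/2)*(x - 2.7178 + 1.8509)^2
FOC: (2*8 + 1.0)*x = -8 + 1.0*(2.7178 - 1.8509)
x^{k+1} = -0.4196
Step 2: z-update.
Minimize 6*z^2 - 7*z + (1.0/2)*(-0.4196 - z + 1.8509)^2
FOC: (2*6 + 1.0)*z = 7 + 1.0*(-0.4196 + 1.8509)
z^{k+1} = 0.6486
Step 3: u-update.
u^{k+1} = 1.8509 - 0.4196 - 0.6486 = 0.7827
Step 4: Primal residual = |-0.4196 - 0.6486| = 1.0682


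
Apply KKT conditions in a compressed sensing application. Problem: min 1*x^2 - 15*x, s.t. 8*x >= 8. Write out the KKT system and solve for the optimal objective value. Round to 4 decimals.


Step 1: Try lambda = 0 (constraint inactive).
Stationarity: 2*1*x - 15 = 0
x* = 15/(2*1) = 7.5
Check constraint: 8*7.5 = 60.0 >= 8 -- satisfied.
Step 2: Compute optimal value.
f(x*) = 1*7.5^2 - 15*7.5 = -56.25


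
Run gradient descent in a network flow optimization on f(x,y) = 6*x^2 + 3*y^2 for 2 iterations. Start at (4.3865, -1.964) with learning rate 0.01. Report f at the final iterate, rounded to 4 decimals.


Gradient descent on f(x,y) = 6*x^2 + 3*y^2.
Starting point: (4.3865, -1.964), alpha = 0.01
Step 1: grad_x = 2*6*4.3865 = 52.638, grad_y = 2*3*-1.964 = -11.784
  x_1 = 4.3865 - 0.01*52.638 = 3.8601
  y_1 = -1.964 - 0.01*-11.784 = -1.8462
Step 2: grad_x = 2*6*3.8601 = 46.3214, grad_y = 2*3*-1.8462 = -11.077
  x_2 = 3.8601 - 0.01*46.3214 = 3.3969
  y_2 = -1.8462 - 0.01*-11.077 = -1.7354
f(3.3969, -1.7354) = 6*3.3969^2 + 3*(-1.7354)^2 = 78.2685
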